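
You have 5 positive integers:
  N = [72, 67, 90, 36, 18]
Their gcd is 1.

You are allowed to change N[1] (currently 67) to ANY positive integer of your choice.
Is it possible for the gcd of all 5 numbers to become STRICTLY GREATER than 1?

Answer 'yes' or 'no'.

Current gcd = 1
gcd of all OTHER numbers (without N[1]=67): gcd([72, 90, 36, 18]) = 18
The new gcd after any change is gcd(18, new_value).
This can be at most 18.
Since 18 > old gcd 1, the gcd CAN increase (e.g., set N[1] = 18).

Answer: yes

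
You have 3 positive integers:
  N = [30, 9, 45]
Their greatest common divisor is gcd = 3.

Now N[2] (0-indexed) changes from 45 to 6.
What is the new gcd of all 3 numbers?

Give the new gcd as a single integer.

Numbers: [30, 9, 45], gcd = 3
Change: index 2, 45 -> 6
gcd of the OTHER numbers (without index 2): gcd([30, 9]) = 3
New gcd = gcd(g_others, new_val) = gcd(3, 6) = 3

Answer: 3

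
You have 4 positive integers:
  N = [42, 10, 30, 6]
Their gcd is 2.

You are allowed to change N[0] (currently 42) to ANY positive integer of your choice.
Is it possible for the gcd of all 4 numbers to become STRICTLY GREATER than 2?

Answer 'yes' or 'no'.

Current gcd = 2
gcd of all OTHER numbers (without N[0]=42): gcd([10, 30, 6]) = 2
The new gcd after any change is gcd(2, new_value).
This can be at most 2.
Since 2 = old gcd 2, the gcd can only stay the same or decrease.

Answer: no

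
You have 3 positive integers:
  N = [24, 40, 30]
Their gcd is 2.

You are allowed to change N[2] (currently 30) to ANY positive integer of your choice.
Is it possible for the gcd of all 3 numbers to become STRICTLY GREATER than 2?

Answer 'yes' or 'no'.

Answer: yes

Derivation:
Current gcd = 2
gcd of all OTHER numbers (without N[2]=30): gcd([24, 40]) = 8
The new gcd after any change is gcd(8, new_value).
This can be at most 8.
Since 8 > old gcd 2, the gcd CAN increase (e.g., set N[2] = 8).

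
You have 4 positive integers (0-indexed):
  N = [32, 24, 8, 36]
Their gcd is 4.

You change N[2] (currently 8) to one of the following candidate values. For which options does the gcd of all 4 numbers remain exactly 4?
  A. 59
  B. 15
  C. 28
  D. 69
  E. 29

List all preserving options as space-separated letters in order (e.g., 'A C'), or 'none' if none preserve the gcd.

Old gcd = 4; gcd of others (without N[2]) = 4
New gcd for candidate v: gcd(4, v). Preserves old gcd iff gcd(4, v) = 4.
  Option A: v=59, gcd(4,59)=1 -> changes
  Option B: v=15, gcd(4,15)=1 -> changes
  Option C: v=28, gcd(4,28)=4 -> preserves
  Option D: v=69, gcd(4,69)=1 -> changes
  Option E: v=29, gcd(4,29)=1 -> changes

Answer: C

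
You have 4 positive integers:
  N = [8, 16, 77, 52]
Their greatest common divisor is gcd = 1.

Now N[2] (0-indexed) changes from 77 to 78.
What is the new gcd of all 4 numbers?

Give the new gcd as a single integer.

Answer: 2

Derivation:
Numbers: [8, 16, 77, 52], gcd = 1
Change: index 2, 77 -> 78
gcd of the OTHER numbers (without index 2): gcd([8, 16, 52]) = 4
New gcd = gcd(g_others, new_val) = gcd(4, 78) = 2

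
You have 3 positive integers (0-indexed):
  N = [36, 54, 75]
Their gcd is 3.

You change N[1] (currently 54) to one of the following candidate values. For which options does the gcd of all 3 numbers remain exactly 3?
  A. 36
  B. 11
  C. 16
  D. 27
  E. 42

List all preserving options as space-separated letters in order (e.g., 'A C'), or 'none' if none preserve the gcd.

Answer: A D E

Derivation:
Old gcd = 3; gcd of others (without N[1]) = 3
New gcd for candidate v: gcd(3, v). Preserves old gcd iff gcd(3, v) = 3.
  Option A: v=36, gcd(3,36)=3 -> preserves
  Option B: v=11, gcd(3,11)=1 -> changes
  Option C: v=16, gcd(3,16)=1 -> changes
  Option D: v=27, gcd(3,27)=3 -> preserves
  Option E: v=42, gcd(3,42)=3 -> preserves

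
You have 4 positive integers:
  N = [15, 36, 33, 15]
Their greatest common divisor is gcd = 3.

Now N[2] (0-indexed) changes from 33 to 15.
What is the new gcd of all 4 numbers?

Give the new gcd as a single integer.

Numbers: [15, 36, 33, 15], gcd = 3
Change: index 2, 33 -> 15
gcd of the OTHER numbers (without index 2): gcd([15, 36, 15]) = 3
New gcd = gcd(g_others, new_val) = gcd(3, 15) = 3

Answer: 3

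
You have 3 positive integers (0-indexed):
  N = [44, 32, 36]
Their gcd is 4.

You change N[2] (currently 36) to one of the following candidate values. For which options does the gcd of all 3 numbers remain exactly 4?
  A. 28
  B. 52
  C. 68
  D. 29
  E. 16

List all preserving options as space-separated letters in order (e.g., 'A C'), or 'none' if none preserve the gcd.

Old gcd = 4; gcd of others (without N[2]) = 4
New gcd for candidate v: gcd(4, v). Preserves old gcd iff gcd(4, v) = 4.
  Option A: v=28, gcd(4,28)=4 -> preserves
  Option B: v=52, gcd(4,52)=4 -> preserves
  Option C: v=68, gcd(4,68)=4 -> preserves
  Option D: v=29, gcd(4,29)=1 -> changes
  Option E: v=16, gcd(4,16)=4 -> preserves

Answer: A B C E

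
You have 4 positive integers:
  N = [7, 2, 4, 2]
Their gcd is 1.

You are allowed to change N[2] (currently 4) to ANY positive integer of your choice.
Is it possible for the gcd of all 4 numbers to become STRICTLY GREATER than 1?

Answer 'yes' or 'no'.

Answer: no

Derivation:
Current gcd = 1
gcd of all OTHER numbers (without N[2]=4): gcd([7, 2, 2]) = 1
The new gcd after any change is gcd(1, new_value).
This can be at most 1.
Since 1 = old gcd 1, the gcd can only stay the same or decrease.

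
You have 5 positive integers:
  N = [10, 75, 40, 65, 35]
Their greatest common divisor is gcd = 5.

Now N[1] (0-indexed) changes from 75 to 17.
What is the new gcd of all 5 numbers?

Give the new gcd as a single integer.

Answer: 1

Derivation:
Numbers: [10, 75, 40, 65, 35], gcd = 5
Change: index 1, 75 -> 17
gcd of the OTHER numbers (without index 1): gcd([10, 40, 65, 35]) = 5
New gcd = gcd(g_others, new_val) = gcd(5, 17) = 1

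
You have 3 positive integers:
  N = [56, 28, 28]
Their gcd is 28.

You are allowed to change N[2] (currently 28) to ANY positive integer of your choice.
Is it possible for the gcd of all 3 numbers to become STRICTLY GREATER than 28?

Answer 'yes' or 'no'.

Answer: no

Derivation:
Current gcd = 28
gcd of all OTHER numbers (without N[2]=28): gcd([56, 28]) = 28
The new gcd after any change is gcd(28, new_value).
This can be at most 28.
Since 28 = old gcd 28, the gcd can only stay the same or decrease.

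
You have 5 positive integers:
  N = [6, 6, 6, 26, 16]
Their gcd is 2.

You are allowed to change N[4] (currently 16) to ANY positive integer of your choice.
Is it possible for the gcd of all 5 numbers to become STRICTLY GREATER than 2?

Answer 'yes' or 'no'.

Answer: no

Derivation:
Current gcd = 2
gcd of all OTHER numbers (without N[4]=16): gcd([6, 6, 6, 26]) = 2
The new gcd after any change is gcd(2, new_value).
This can be at most 2.
Since 2 = old gcd 2, the gcd can only stay the same or decrease.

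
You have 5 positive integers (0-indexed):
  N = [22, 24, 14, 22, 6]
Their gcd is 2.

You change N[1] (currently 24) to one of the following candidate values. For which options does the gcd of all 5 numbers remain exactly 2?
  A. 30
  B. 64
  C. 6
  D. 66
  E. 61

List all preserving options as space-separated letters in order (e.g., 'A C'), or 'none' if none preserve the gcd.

Old gcd = 2; gcd of others (without N[1]) = 2
New gcd for candidate v: gcd(2, v). Preserves old gcd iff gcd(2, v) = 2.
  Option A: v=30, gcd(2,30)=2 -> preserves
  Option B: v=64, gcd(2,64)=2 -> preserves
  Option C: v=6, gcd(2,6)=2 -> preserves
  Option D: v=66, gcd(2,66)=2 -> preserves
  Option E: v=61, gcd(2,61)=1 -> changes

Answer: A B C D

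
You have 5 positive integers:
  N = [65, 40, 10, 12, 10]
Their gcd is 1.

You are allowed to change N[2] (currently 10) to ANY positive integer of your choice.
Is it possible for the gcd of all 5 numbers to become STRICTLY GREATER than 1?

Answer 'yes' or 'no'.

Answer: no

Derivation:
Current gcd = 1
gcd of all OTHER numbers (without N[2]=10): gcd([65, 40, 12, 10]) = 1
The new gcd after any change is gcd(1, new_value).
This can be at most 1.
Since 1 = old gcd 1, the gcd can only stay the same or decrease.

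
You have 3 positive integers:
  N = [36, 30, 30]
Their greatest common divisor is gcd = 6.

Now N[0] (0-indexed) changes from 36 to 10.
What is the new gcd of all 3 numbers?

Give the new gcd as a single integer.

Answer: 10

Derivation:
Numbers: [36, 30, 30], gcd = 6
Change: index 0, 36 -> 10
gcd of the OTHER numbers (without index 0): gcd([30, 30]) = 30
New gcd = gcd(g_others, new_val) = gcd(30, 10) = 10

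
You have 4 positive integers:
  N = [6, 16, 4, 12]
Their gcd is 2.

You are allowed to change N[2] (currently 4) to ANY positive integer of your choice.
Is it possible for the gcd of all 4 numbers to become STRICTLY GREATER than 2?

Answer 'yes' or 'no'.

Current gcd = 2
gcd of all OTHER numbers (without N[2]=4): gcd([6, 16, 12]) = 2
The new gcd after any change is gcd(2, new_value).
This can be at most 2.
Since 2 = old gcd 2, the gcd can only stay the same or decrease.

Answer: no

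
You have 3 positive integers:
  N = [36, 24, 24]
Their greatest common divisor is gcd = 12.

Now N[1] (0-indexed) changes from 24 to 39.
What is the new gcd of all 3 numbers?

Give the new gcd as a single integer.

Answer: 3

Derivation:
Numbers: [36, 24, 24], gcd = 12
Change: index 1, 24 -> 39
gcd of the OTHER numbers (without index 1): gcd([36, 24]) = 12
New gcd = gcd(g_others, new_val) = gcd(12, 39) = 3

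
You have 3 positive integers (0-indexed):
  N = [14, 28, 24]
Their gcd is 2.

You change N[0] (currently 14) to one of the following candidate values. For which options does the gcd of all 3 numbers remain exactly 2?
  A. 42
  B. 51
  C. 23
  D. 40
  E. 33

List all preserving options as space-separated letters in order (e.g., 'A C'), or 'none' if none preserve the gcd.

Answer: A

Derivation:
Old gcd = 2; gcd of others (without N[0]) = 4
New gcd for candidate v: gcd(4, v). Preserves old gcd iff gcd(4, v) = 2.
  Option A: v=42, gcd(4,42)=2 -> preserves
  Option B: v=51, gcd(4,51)=1 -> changes
  Option C: v=23, gcd(4,23)=1 -> changes
  Option D: v=40, gcd(4,40)=4 -> changes
  Option E: v=33, gcd(4,33)=1 -> changes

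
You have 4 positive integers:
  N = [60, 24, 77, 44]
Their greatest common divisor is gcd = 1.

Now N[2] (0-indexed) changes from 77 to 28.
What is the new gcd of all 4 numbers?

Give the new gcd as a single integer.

Numbers: [60, 24, 77, 44], gcd = 1
Change: index 2, 77 -> 28
gcd of the OTHER numbers (without index 2): gcd([60, 24, 44]) = 4
New gcd = gcd(g_others, new_val) = gcd(4, 28) = 4

Answer: 4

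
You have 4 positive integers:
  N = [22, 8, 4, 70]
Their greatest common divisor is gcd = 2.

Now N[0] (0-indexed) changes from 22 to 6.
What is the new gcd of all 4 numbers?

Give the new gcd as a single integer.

Numbers: [22, 8, 4, 70], gcd = 2
Change: index 0, 22 -> 6
gcd of the OTHER numbers (without index 0): gcd([8, 4, 70]) = 2
New gcd = gcd(g_others, new_val) = gcd(2, 6) = 2

Answer: 2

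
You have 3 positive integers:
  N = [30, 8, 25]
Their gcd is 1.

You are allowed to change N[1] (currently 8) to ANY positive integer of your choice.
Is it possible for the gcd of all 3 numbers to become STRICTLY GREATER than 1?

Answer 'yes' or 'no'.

Current gcd = 1
gcd of all OTHER numbers (without N[1]=8): gcd([30, 25]) = 5
The new gcd after any change is gcd(5, new_value).
This can be at most 5.
Since 5 > old gcd 1, the gcd CAN increase (e.g., set N[1] = 5).

Answer: yes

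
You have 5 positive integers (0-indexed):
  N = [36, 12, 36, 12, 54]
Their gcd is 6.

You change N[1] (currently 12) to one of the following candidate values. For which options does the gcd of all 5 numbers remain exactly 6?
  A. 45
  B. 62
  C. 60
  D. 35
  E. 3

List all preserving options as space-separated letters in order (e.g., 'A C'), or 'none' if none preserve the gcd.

Answer: C

Derivation:
Old gcd = 6; gcd of others (without N[1]) = 6
New gcd for candidate v: gcd(6, v). Preserves old gcd iff gcd(6, v) = 6.
  Option A: v=45, gcd(6,45)=3 -> changes
  Option B: v=62, gcd(6,62)=2 -> changes
  Option C: v=60, gcd(6,60)=6 -> preserves
  Option D: v=35, gcd(6,35)=1 -> changes
  Option E: v=3, gcd(6,3)=3 -> changes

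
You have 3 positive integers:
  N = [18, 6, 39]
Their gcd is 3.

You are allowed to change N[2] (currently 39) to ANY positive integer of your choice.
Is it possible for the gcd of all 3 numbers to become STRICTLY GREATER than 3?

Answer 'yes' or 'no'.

Current gcd = 3
gcd of all OTHER numbers (without N[2]=39): gcd([18, 6]) = 6
The new gcd after any change is gcd(6, new_value).
This can be at most 6.
Since 6 > old gcd 3, the gcd CAN increase (e.g., set N[2] = 6).

Answer: yes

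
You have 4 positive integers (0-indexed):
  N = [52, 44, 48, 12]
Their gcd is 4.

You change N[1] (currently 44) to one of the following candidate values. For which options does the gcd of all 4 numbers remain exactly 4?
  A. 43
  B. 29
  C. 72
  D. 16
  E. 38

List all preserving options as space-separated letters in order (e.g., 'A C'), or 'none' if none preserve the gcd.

Old gcd = 4; gcd of others (without N[1]) = 4
New gcd for candidate v: gcd(4, v). Preserves old gcd iff gcd(4, v) = 4.
  Option A: v=43, gcd(4,43)=1 -> changes
  Option B: v=29, gcd(4,29)=1 -> changes
  Option C: v=72, gcd(4,72)=4 -> preserves
  Option D: v=16, gcd(4,16)=4 -> preserves
  Option E: v=38, gcd(4,38)=2 -> changes

Answer: C D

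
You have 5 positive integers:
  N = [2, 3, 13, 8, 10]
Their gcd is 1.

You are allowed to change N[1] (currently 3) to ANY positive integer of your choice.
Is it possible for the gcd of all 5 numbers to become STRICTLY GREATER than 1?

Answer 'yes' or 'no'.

Current gcd = 1
gcd of all OTHER numbers (without N[1]=3): gcd([2, 13, 8, 10]) = 1
The new gcd after any change is gcd(1, new_value).
This can be at most 1.
Since 1 = old gcd 1, the gcd can only stay the same or decrease.

Answer: no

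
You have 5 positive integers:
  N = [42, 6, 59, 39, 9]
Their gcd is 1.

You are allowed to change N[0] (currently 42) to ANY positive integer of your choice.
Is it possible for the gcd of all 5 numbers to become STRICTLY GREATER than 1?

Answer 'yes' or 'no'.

Current gcd = 1
gcd of all OTHER numbers (without N[0]=42): gcd([6, 59, 39, 9]) = 1
The new gcd after any change is gcd(1, new_value).
This can be at most 1.
Since 1 = old gcd 1, the gcd can only stay the same or decrease.

Answer: no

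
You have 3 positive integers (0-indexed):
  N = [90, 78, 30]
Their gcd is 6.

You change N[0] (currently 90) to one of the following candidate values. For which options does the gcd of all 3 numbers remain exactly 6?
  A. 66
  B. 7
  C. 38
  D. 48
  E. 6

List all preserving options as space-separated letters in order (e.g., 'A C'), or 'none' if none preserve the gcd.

Old gcd = 6; gcd of others (without N[0]) = 6
New gcd for candidate v: gcd(6, v). Preserves old gcd iff gcd(6, v) = 6.
  Option A: v=66, gcd(6,66)=6 -> preserves
  Option B: v=7, gcd(6,7)=1 -> changes
  Option C: v=38, gcd(6,38)=2 -> changes
  Option D: v=48, gcd(6,48)=6 -> preserves
  Option E: v=6, gcd(6,6)=6 -> preserves

Answer: A D E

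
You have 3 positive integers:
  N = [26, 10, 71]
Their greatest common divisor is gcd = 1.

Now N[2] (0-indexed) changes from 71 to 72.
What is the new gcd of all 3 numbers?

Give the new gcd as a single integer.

Numbers: [26, 10, 71], gcd = 1
Change: index 2, 71 -> 72
gcd of the OTHER numbers (without index 2): gcd([26, 10]) = 2
New gcd = gcd(g_others, new_val) = gcd(2, 72) = 2

Answer: 2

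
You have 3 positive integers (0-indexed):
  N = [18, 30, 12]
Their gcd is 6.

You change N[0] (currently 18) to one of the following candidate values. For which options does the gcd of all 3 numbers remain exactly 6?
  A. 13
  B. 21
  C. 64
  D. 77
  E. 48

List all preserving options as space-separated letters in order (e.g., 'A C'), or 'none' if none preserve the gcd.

Answer: E

Derivation:
Old gcd = 6; gcd of others (without N[0]) = 6
New gcd for candidate v: gcd(6, v). Preserves old gcd iff gcd(6, v) = 6.
  Option A: v=13, gcd(6,13)=1 -> changes
  Option B: v=21, gcd(6,21)=3 -> changes
  Option C: v=64, gcd(6,64)=2 -> changes
  Option D: v=77, gcd(6,77)=1 -> changes
  Option E: v=48, gcd(6,48)=6 -> preserves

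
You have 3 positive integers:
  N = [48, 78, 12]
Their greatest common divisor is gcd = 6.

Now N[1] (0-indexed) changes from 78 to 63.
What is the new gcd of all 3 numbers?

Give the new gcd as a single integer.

Numbers: [48, 78, 12], gcd = 6
Change: index 1, 78 -> 63
gcd of the OTHER numbers (without index 1): gcd([48, 12]) = 12
New gcd = gcd(g_others, new_val) = gcd(12, 63) = 3

Answer: 3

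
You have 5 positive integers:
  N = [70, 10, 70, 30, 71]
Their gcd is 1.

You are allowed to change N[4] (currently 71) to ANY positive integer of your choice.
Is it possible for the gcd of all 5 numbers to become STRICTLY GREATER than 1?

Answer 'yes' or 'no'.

Answer: yes

Derivation:
Current gcd = 1
gcd of all OTHER numbers (without N[4]=71): gcd([70, 10, 70, 30]) = 10
The new gcd after any change is gcd(10, new_value).
This can be at most 10.
Since 10 > old gcd 1, the gcd CAN increase (e.g., set N[4] = 10).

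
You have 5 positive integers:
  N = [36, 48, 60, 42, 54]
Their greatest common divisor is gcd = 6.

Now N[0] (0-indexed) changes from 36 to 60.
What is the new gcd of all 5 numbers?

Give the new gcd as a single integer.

Answer: 6

Derivation:
Numbers: [36, 48, 60, 42, 54], gcd = 6
Change: index 0, 36 -> 60
gcd of the OTHER numbers (without index 0): gcd([48, 60, 42, 54]) = 6
New gcd = gcd(g_others, new_val) = gcd(6, 60) = 6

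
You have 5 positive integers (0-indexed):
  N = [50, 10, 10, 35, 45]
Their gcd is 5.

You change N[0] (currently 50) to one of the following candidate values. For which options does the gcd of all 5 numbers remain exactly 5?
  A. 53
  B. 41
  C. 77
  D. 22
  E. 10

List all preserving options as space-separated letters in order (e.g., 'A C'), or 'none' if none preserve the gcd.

Answer: E

Derivation:
Old gcd = 5; gcd of others (without N[0]) = 5
New gcd for candidate v: gcd(5, v). Preserves old gcd iff gcd(5, v) = 5.
  Option A: v=53, gcd(5,53)=1 -> changes
  Option B: v=41, gcd(5,41)=1 -> changes
  Option C: v=77, gcd(5,77)=1 -> changes
  Option D: v=22, gcd(5,22)=1 -> changes
  Option E: v=10, gcd(5,10)=5 -> preserves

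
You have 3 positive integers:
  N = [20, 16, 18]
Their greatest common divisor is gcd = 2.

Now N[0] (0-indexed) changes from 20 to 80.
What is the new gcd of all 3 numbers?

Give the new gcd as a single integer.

Answer: 2

Derivation:
Numbers: [20, 16, 18], gcd = 2
Change: index 0, 20 -> 80
gcd of the OTHER numbers (without index 0): gcd([16, 18]) = 2
New gcd = gcd(g_others, new_val) = gcd(2, 80) = 2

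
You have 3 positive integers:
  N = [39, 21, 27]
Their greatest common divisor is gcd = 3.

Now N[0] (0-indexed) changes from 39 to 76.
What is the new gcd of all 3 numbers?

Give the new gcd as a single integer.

Answer: 1

Derivation:
Numbers: [39, 21, 27], gcd = 3
Change: index 0, 39 -> 76
gcd of the OTHER numbers (without index 0): gcd([21, 27]) = 3
New gcd = gcd(g_others, new_val) = gcd(3, 76) = 1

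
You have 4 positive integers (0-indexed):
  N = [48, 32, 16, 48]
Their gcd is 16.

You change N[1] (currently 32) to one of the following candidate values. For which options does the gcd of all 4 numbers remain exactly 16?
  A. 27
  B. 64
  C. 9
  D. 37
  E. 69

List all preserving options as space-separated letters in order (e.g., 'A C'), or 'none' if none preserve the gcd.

Answer: B

Derivation:
Old gcd = 16; gcd of others (without N[1]) = 16
New gcd for candidate v: gcd(16, v). Preserves old gcd iff gcd(16, v) = 16.
  Option A: v=27, gcd(16,27)=1 -> changes
  Option B: v=64, gcd(16,64)=16 -> preserves
  Option C: v=9, gcd(16,9)=1 -> changes
  Option D: v=37, gcd(16,37)=1 -> changes
  Option E: v=69, gcd(16,69)=1 -> changes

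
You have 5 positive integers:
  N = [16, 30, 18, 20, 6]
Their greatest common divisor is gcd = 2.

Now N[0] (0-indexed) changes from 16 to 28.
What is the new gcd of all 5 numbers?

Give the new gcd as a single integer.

Numbers: [16, 30, 18, 20, 6], gcd = 2
Change: index 0, 16 -> 28
gcd of the OTHER numbers (without index 0): gcd([30, 18, 20, 6]) = 2
New gcd = gcd(g_others, new_val) = gcd(2, 28) = 2

Answer: 2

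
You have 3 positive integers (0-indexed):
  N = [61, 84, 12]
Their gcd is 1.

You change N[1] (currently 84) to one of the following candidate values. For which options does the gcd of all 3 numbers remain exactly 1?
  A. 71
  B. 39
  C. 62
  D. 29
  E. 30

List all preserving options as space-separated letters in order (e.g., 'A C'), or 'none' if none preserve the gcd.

Old gcd = 1; gcd of others (without N[1]) = 1
New gcd for candidate v: gcd(1, v). Preserves old gcd iff gcd(1, v) = 1.
  Option A: v=71, gcd(1,71)=1 -> preserves
  Option B: v=39, gcd(1,39)=1 -> preserves
  Option C: v=62, gcd(1,62)=1 -> preserves
  Option D: v=29, gcd(1,29)=1 -> preserves
  Option E: v=30, gcd(1,30)=1 -> preserves

Answer: A B C D E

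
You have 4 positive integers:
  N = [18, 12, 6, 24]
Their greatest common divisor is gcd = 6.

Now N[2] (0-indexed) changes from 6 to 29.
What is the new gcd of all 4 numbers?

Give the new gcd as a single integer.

Answer: 1

Derivation:
Numbers: [18, 12, 6, 24], gcd = 6
Change: index 2, 6 -> 29
gcd of the OTHER numbers (without index 2): gcd([18, 12, 24]) = 6
New gcd = gcd(g_others, new_val) = gcd(6, 29) = 1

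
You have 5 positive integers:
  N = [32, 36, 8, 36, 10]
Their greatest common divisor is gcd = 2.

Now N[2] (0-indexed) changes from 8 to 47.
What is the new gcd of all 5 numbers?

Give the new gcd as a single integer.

Answer: 1

Derivation:
Numbers: [32, 36, 8, 36, 10], gcd = 2
Change: index 2, 8 -> 47
gcd of the OTHER numbers (without index 2): gcd([32, 36, 36, 10]) = 2
New gcd = gcd(g_others, new_val) = gcd(2, 47) = 1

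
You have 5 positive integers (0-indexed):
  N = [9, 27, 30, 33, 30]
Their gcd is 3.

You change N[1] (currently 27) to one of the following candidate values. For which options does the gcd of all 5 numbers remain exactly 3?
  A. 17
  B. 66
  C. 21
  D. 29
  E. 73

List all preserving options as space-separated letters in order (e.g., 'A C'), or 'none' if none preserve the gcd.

Old gcd = 3; gcd of others (without N[1]) = 3
New gcd for candidate v: gcd(3, v). Preserves old gcd iff gcd(3, v) = 3.
  Option A: v=17, gcd(3,17)=1 -> changes
  Option B: v=66, gcd(3,66)=3 -> preserves
  Option C: v=21, gcd(3,21)=3 -> preserves
  Option D: v=29, gcd(3,29)=1 -> changes
  Option E: v=73, gcd(3,73)=1 -> changes

Answer: B C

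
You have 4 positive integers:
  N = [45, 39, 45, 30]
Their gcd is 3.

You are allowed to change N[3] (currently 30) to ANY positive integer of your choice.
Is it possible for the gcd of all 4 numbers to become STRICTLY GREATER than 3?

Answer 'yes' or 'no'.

Current gcd = 3
gcd of all OTHER numbers (without N[3]=30): gcd([45, 39, 45]) = 3
The new gcd after any change is gcd(3, new_value).
This can be at most 3.
Since 3 = old gcd 3, the gcd can only stay the same or decrease.

Answer: no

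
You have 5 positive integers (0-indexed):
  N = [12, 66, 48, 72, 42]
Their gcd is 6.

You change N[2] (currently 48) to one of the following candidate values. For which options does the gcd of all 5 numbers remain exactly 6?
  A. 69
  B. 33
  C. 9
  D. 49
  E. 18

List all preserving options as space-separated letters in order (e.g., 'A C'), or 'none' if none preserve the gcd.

Old gcd = 6; gcd of others (without N[2]) = 6
New gcd for candidate v: gcd(6, v). Preserves old gcd iff gcd(6, v) = 6.
  Option A: v=69, gcd(6,69)=3 -> changes
  Option B: v=33, gcd(6,33)=3 -> changes
  Option C: v=9, gcd(6,9)=3 -> changes
  Option D: v=49, gcd(6,49)=1 -> changes
  Option E: v=18, gcd(6,18)=6 -> preserves

Answer: E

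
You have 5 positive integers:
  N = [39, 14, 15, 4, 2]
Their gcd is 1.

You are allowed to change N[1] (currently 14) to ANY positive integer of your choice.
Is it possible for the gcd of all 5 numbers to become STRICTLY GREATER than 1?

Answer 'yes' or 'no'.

Answer: no

Derivation:
Current gcd = 1
gcd of all OTHER numbers (without N[1]=14): gcd([39, 15, 4, 2]) = 1
The new gcd after any change is gcd(1, new_value).
This can be at most 1.
Since 1 = old gcd 1, the gcd can only stay the same or decrease.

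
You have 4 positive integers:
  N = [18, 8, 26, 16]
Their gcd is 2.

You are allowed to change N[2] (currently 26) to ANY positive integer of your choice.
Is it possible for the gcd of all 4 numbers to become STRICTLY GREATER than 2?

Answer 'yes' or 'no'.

Answer: no

Derivation:
Current gcd = 2
gcd of all OTHER numbers (without N[2]=26): gcd([18, 8, 16]) = 2
The new gcd after any change is gcd(2, new_value).
This can be at most 2.
Since 2 = old gcd 2, the gcd can only stay the same or decrease.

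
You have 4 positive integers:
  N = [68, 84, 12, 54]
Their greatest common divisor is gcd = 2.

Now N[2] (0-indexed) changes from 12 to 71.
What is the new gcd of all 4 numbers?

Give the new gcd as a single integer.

Numbers: [68, 84, 12, 54], gcd = 2
Change: index 2, 12 -> 71
gcd of the OTHER numbers (without index 2): gcd([68, 84, 54]) = 2
New gcd = gcd(g_others, new_val) = gcd(2, 71) = 1

Answer: 1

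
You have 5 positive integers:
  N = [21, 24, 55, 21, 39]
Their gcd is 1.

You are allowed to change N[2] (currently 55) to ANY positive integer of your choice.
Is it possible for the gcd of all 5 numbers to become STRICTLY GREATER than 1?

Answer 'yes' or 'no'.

Current gcd = 1
gcd of all OTHER numbers (without N[2]=55): gcd([21, 24, 21, 39]) = 3
The new gcd after any change is gcd(3, new_value).
This can be at most 3.
Since 3 > old gcd 1, the gcd CAN increase (e.g., set N[2] = 3).

Answer: yes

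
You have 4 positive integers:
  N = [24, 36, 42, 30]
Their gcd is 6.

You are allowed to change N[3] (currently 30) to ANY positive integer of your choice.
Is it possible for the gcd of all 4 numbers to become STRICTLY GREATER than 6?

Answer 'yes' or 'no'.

Answer: no

Derivation:
Current gcd = 6
gcd of all OTHER numbers (without N[3]=30): gcd([24, 36, 42]) = 6
The new gcd after any change is gcd(6, new_value).
This can be at most 6.
Since 6 = old gcd 6, the gcd can only stay the same or decrease.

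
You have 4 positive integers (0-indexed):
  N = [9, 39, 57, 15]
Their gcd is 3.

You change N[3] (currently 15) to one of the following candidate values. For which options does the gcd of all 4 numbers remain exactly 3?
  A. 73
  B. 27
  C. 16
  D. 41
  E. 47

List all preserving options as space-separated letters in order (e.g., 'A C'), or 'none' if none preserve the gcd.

Answer: B

Derivation:
Old gcd = 3; gcd of others (without N[3]) = 3
New gcd for candidate v: gcd(3, v). Preserves old gcd iff gcd(3, v) = 3.
  Option A: v=73, gcd(3,73)=1 -> changes
  Option B: v=27, gcd(3,27)=3 -> preserves
  Option C: v=16, gcd(3,16)=1 -> changes
  Option D: v=41, gcd(3,41)=1 -> changes
  Option E: v=47, gcd(3,47)=1 -> changes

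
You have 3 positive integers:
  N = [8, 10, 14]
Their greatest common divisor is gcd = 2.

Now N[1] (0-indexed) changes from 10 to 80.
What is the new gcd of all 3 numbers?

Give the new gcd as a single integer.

Answer: 2

Derivation:
Numbers: [8, 10, 14], gcd = 2
Change: index 1, 10 -> 80
gcd of the OTHER numbers (without index 1): gcd([8, 14]) = 2
New gcd = gcd(g_others, new_val) = gcd(2, 80) = 2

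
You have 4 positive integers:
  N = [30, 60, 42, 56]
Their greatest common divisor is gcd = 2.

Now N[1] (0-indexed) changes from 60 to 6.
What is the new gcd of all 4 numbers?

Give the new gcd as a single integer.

Numbers: [30, 60, 42, 56], gcd = 2
Change: index 1, 60 -> 6
gcd of the OTHER numbers (without index 1): gcd([30, 42, 56]) = 2
New gcd = gcd(g_others, new_val) = gcd(2, 6) = 2

Answer: 2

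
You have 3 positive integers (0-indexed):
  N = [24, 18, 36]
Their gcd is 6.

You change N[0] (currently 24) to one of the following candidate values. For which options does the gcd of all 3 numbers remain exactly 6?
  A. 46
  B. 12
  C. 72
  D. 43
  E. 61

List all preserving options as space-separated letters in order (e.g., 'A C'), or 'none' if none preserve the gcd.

Answer: B

Derivation:
Old gcd = 6; gcd of others (without N[0]) = 18
New gcd for candidate v: gcd(18, v). Preserves old gcd iff gcd(18, v) = 6.
  Option A: v=46, gcd(18,46)=2 -> changes
  Option B: v=12, gcd(18,12)=6 -> preserves
  Option C: v=72, gcd(18,72)=18 -> changes
  Option D: v=43, gcd(18,43)=1 -> changes
  Option E: v=61, gcd(18,61)=1 -> changes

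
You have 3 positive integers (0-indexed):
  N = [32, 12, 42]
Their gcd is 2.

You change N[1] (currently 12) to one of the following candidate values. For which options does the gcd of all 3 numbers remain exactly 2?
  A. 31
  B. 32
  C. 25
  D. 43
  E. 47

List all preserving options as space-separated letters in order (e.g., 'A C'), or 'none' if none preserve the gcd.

Old gcd = 2; gcd of others (without N[1]) = 2
New gcd for candidate v: gcd(2, v). Preserves old gcd iff gcd(2, v) = 2.
  Option A: v=31, gcd(2,31)=1 -> changes
  Option B: v=32, gcd(2,32)=2 -> preserves
  Option C: v=25, gcd(2,25)=1 -> changes
  Option D: v=43, gcd(2,43)=1 -> changes
  Option E: v=47, gcd(2,47)=1 -> changes

Answer: B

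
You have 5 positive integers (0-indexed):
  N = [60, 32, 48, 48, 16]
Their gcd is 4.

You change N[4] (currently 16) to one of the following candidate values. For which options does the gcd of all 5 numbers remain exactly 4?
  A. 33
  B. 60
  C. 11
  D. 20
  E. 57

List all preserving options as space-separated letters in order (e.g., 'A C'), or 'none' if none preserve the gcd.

Old gcd = 4; gcd of others (without N[4]) = 4
New gcd for candidate v: gcd(4, v). Preserves old gcd iff gcd(4, v) = 4.
  Option A: v=33, gcd(4,33)=1 -> changes
  Option B: v=60, gcd(4,60)=4 -> preserves
  Option C: v=11, gcd(4,11)=1 -> changes
  Option D: v=20, gcd(4,20)=4 -> preserves
  Option E: v=57, gcd(4,57)=1 -> changes

Answer: B D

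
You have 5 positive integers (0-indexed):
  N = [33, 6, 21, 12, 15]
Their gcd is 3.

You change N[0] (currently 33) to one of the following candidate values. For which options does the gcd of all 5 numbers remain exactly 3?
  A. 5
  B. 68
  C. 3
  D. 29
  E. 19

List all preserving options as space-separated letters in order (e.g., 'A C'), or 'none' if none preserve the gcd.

Old gcd = 3; gcd of others (without N[0]) = 3
New gcd for candidate v: gcd(3, v). Preserves old gcd iff gcd(3, v) = 3.
  Option A: v=5, gcd(3,5)=1 -> changes
  Option B: v=68, gcd(3,68)=1 -> changes
  Option C: v=3, gcd(3,3)=3 -> preserves
  Option D: v=29, gcd(3,29)=1 -> changes
  Option E: v=19, gcd(3,19)=1 -> changes

Answer: C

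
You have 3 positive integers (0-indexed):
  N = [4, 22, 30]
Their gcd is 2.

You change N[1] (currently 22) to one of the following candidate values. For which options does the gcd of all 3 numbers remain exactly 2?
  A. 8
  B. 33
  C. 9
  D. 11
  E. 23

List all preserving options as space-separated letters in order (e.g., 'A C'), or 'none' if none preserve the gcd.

Answer: A

Derivation:
Old gcd = 2; gcd of others (without N[1]) = 2
New gcd for candidate v: gcd(2, v). Preserves old gcd iff gcd(2, v) = 2.
  Option A: v=8, gcd(2,8)=2 -> preserves
  Option B: v=33, gcd(2,33)=1 -> changes
  Option C: v=9, gcd(2,9)=1 -> changes
  Option D: v=11, gcd(2,11)=1 -> changes
  Option E: v=23, gcd(2,23)=1 -> changes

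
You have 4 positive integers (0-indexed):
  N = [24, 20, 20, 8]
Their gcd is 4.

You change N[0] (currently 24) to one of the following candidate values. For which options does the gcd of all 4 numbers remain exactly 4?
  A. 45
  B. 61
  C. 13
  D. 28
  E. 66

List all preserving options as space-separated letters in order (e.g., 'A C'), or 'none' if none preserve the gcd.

Answer: D

Derivation:
Old gcd = 4; gcd of others (without N[0]) = 4
New gcd for candidate v: gcd(4, v). Preserves old gcd iff gcd(4, v) = 4.
  Option A: v=45, gcd(4,45)=1 -> changes
  Option B: v=61, gcd(4,61)=1 -> changes
  Option C: v=13, gcd(4,13)=1 -> changes
  Option D: v=28, gcd(4,28)=4 -> preserves
  Option E: v=66, gcd(4,66)=2 -> changes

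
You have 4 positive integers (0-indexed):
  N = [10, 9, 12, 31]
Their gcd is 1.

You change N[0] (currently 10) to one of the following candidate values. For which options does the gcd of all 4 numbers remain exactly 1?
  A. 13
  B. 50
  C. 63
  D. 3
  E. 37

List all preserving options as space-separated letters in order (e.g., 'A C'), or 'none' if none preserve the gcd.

Answer: A B C D E

Derivation:
Old gcd = 1; gcd of others (without N[0]) = 1
New gcd for candidate v: gcd(1, v). Preserves old gcd iff gcd(1, v) = 1.
  Option A: v=13, gcd(1,13)=1 -> preserves
  Option B: v=50, gcd(1,50)=1 -> preserves
  Option C: v=63, gcd(1,63)=1 -> preserves
  Option D: v=3, gcd(1,3)=1 -> preserves
  Option E: v=37, gcd(1,37)=1 -> preserves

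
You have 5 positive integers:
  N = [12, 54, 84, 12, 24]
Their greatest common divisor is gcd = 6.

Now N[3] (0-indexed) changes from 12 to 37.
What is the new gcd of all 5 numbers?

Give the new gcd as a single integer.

Numbers: [12, 54, 84, 12, 24], gcd = 6
Change: index 3, 12 -> 37
gcd of the OTHER numbers (without index 3): gcd([12, 54, 84, 24]) = 6
New gcd = gcd(g_others, new_val) = gcd(6, 37) = 1

Answer: 1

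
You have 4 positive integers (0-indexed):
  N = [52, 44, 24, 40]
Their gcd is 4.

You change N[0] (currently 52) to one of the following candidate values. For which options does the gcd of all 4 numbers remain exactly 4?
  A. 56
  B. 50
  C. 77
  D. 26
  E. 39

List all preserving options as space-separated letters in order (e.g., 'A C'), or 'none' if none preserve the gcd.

Old gcd = 4; gcd of others (without N[0]) = 4
New gcd for candidate v: gcd(4, v). Preserves old gcd iff gcd(4, v) = 4.
  Option A: v=56, gcd(4,56)=4 -> preserves
  Option B: v=50, gcd(4,50)=2 -> changes
  Option C: v=77, gcd(4,77)=1 -> changes
  Option D: v=26, gcd(4,26)=2 -> changes
  Option E: v=39, gcd(4,39)=1 -> changes

Answer: A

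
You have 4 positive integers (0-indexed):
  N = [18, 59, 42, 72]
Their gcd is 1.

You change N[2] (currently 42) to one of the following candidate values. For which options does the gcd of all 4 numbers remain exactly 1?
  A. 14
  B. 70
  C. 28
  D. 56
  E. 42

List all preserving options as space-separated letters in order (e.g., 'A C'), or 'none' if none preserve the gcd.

Old gcd = 1; gcd of others (without N[2]) = 1
New gcd for candidate v: gcd(1, v). Preserves old gcd iff gcd(1, v) = 1.
  Option A: v=14, gcd(1,14)=1 -> preserves
  Option B: v=70, gcd(1,70)=1 -> preserves
  Option C: v=28, gcd(1,28)=1 -> preserves
  Option D: v=56, gcd(1,56)=1 -> preserves
  Option E: v=42, gcd(1,42)=1 -> preserves

Answer: A B C D E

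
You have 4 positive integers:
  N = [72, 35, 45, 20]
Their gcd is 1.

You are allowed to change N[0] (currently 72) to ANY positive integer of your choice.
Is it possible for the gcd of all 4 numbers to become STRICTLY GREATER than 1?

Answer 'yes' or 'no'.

Current gcd = 1
gcd of all OTHER numbers (without N[0]=72): gcd([35, 45, 20]) = 5
The new gcd after any change is gcd(5, new_value).
This can be at most 5.
Since 5 > old gcd 1, the gcd CAN increase (e.g., set N[0] = 5).

Answer: yes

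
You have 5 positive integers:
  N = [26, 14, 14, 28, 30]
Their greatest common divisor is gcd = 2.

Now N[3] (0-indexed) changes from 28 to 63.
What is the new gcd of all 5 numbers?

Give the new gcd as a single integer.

Numbers: [26, 14, 14, 28, 30], gcd = 2
Change: index 3, 28 -> 63
gcd of the OTHER numbers (without index 3): gcd([26, 14, 14, 30]) = 2
New gcd = gcd(g_others, new_val) = gcd(2, 63) = 1

Answer: 1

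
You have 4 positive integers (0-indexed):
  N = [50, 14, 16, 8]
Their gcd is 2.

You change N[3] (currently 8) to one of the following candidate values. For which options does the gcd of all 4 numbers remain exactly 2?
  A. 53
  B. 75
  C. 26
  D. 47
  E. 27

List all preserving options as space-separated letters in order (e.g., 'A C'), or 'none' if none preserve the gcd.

Answer: C

Derivation:
Old gcd = 2; gcd of others (without N[3]) = 2
New gcd for candidate v: gcd(2, v). Preserves old gcd iff gcd(2, v) = 2.
  Option A: v=53, gcd(2,53)=1 -> changes
  Option B: v=75, gcd(2,75)=1 -> changes
  Option C: v=26, gcd(2,26)=2 -> preserves
  Option D: v=47, gcd(2,47)=1 -> changes
  Option E: v=27, gcd(2,27)=1 -> changes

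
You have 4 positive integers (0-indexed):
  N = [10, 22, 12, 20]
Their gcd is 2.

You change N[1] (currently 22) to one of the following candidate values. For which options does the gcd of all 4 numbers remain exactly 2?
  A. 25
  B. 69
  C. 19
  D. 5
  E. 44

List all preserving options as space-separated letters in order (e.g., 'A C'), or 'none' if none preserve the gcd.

Old gcd = 2; gcd of others (without N[1]) = 2
New gcd for candidate v: gcd(2, v). Preserves old gcd iff gcd(2, v) = 2.
  Option A: v=25, gcd(2,25)=1 -> changes
  Option B: v=69, gcd(2,69)=1 -> changes
  Option C: v=19, gcd(2,19)=1 -> changes
  Option D: v=5, gcd(2,5)=1 -> changes
  Option E: v=44, gcd(2,44)=2 -> preserves

Answer: E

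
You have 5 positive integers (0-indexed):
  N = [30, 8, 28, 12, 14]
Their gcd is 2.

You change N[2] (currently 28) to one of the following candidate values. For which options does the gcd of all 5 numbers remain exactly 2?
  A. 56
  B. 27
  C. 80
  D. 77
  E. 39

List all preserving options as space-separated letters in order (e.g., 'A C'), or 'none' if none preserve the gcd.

Answer: A C

Derivation:
Old gcd = 2; gcd of others (without N[2]) = 2
New gcd for candidate v: gcd(2, v). Preserves old gcd iff gcd(2, v) = 2.
  Option A: v=56, gcd(2,56)=2 -> preserves
  Option B: v=27, gcd(2,27)=1 -> changes
  Option C: v=80, gcd(2,80)=2 -> preserves
  Option D: v=77, gcd(2,77)=1 -> changes
  Option E: v=39, gcd(2,39)=1 -> changes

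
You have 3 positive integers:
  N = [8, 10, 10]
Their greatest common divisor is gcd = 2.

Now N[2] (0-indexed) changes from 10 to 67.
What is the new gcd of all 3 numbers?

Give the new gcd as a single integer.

Answer: 1

Derivation:
Numbers: [8, 10, 10], gcd = 2
Change: index 2, 10 -> 67
gcd of the OTHER numbers (without index 2): gcd([8, 10]) = 2
New gcd = gcd(g_others, new_val) = gcd(2, 67) = 1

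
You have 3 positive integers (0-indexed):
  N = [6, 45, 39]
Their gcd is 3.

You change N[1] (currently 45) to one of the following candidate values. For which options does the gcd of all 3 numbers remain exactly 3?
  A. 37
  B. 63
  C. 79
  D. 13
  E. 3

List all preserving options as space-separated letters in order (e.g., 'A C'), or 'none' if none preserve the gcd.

Answer: B E

Derivation:
Old gcd = 3; gcd of others (without N[1]) = 3
New gcd for candidate v: gcd(3, v). Preserves old gcd iff gcd(3, v) = 3.
  Option A: v=37, gcd(3,37)=1 -> changes
  Option B: v=63, gcd(3,63)=3 -> preserves
  Option C: v=79, gcd(3,79)=1 -> changes
  Option D: v=13, gcd(3,13)=1 -> changes
  Option E: v=3, gcd(3,3)=3 -> preserves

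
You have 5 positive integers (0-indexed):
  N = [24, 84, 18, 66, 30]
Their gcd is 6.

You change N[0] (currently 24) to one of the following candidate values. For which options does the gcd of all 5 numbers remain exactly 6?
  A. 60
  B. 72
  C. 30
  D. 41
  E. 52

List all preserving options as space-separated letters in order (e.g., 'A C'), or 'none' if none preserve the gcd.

Old gcd = 6; gcd of others (without N[0]) = 6
New gcd for candidate v: gcd(6, v). Preserves old gcd iff gcd(6, v) = 6.
  Option A: v=60, gcd(6,60)=6 -> preserves
  Option B: v=72, gcd(6,72)=6 -> preserves
  Option C: v=30, gcd(6,30)=6 -> preserves
  Option D: v=41, gcd(6,41)=1 -> changes
  Option E: v=52, gcd(6,52)=2 -> changes

Answer: A B C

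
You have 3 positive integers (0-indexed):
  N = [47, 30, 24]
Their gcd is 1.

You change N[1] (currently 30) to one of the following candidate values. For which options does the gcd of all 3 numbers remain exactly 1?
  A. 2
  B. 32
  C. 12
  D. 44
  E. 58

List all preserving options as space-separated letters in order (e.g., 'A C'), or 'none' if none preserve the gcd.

Old gcd = 1; gcd of others (without N[1]) = 1
New gcd for candidate v: gcd(1, v). Preserves old gcd iff gcd(1, v) = 1.
  Option A: v=2, gcd(1,2)=1 -> preserves
  Option B: v=32, gcd(1,32)=1 -> preserves
  Option C: v=12, gcd(1,12)=1 -> preserves
  Option D: v=44, gcd(1,44)=1 -> preserves
  Option E: v=58, gcd(1,58)=1 -> preserves

Answer: A B C D E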